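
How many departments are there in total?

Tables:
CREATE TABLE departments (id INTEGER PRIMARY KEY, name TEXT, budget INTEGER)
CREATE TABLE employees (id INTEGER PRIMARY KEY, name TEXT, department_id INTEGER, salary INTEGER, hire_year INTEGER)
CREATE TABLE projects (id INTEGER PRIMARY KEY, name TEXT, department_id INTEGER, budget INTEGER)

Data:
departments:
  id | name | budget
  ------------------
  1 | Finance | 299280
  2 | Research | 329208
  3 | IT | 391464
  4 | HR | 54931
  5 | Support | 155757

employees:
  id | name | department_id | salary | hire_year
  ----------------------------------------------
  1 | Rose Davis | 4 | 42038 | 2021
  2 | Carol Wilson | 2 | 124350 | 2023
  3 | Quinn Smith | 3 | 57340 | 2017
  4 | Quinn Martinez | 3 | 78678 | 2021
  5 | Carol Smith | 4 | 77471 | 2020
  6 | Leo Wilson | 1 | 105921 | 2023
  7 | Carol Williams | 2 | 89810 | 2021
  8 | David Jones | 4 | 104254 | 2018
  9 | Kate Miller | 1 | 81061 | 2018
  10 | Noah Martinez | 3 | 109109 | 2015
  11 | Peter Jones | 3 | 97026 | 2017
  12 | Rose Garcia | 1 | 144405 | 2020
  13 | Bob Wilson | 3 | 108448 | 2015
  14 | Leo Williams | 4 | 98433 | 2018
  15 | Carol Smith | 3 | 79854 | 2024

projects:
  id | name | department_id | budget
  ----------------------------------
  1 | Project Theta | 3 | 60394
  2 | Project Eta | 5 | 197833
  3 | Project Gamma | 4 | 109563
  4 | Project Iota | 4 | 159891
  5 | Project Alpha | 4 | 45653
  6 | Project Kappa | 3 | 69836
SELECT COUNT(*) FROM departments

Execution result:
5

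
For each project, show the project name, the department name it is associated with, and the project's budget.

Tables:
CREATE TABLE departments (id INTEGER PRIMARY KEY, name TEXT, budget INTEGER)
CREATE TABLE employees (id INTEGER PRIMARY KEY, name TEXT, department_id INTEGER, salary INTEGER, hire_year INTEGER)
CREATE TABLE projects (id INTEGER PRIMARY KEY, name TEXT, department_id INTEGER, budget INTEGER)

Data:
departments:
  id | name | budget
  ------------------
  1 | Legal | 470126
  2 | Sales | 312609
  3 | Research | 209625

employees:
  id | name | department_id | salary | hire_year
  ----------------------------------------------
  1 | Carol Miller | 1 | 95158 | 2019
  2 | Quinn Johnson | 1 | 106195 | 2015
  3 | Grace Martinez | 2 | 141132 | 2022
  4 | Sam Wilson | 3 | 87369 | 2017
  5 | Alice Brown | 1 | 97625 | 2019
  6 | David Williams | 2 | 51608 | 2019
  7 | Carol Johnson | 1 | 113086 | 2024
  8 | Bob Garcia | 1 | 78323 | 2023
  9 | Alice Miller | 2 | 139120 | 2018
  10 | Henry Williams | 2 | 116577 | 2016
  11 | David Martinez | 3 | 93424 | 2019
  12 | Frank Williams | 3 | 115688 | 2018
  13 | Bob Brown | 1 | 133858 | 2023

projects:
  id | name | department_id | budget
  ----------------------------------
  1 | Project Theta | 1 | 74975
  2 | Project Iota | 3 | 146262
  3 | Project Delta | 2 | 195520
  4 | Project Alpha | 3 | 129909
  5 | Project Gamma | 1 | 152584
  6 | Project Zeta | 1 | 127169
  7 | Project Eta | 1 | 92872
SELECT c.name, p.name AS department, c.budget FROM projects c JOIN departments p ON c.department_id = p.id

Execution result:
name | department | budget
Project Theta | Legal | 74975
Project Iota | Research | 146262
Project Delta | Sales | 195520
Project Alpha | Research | 129909
Project Gamma | Legal | 152584
Project Zeta | Legal | 127169
Project Eta | Legal | 92872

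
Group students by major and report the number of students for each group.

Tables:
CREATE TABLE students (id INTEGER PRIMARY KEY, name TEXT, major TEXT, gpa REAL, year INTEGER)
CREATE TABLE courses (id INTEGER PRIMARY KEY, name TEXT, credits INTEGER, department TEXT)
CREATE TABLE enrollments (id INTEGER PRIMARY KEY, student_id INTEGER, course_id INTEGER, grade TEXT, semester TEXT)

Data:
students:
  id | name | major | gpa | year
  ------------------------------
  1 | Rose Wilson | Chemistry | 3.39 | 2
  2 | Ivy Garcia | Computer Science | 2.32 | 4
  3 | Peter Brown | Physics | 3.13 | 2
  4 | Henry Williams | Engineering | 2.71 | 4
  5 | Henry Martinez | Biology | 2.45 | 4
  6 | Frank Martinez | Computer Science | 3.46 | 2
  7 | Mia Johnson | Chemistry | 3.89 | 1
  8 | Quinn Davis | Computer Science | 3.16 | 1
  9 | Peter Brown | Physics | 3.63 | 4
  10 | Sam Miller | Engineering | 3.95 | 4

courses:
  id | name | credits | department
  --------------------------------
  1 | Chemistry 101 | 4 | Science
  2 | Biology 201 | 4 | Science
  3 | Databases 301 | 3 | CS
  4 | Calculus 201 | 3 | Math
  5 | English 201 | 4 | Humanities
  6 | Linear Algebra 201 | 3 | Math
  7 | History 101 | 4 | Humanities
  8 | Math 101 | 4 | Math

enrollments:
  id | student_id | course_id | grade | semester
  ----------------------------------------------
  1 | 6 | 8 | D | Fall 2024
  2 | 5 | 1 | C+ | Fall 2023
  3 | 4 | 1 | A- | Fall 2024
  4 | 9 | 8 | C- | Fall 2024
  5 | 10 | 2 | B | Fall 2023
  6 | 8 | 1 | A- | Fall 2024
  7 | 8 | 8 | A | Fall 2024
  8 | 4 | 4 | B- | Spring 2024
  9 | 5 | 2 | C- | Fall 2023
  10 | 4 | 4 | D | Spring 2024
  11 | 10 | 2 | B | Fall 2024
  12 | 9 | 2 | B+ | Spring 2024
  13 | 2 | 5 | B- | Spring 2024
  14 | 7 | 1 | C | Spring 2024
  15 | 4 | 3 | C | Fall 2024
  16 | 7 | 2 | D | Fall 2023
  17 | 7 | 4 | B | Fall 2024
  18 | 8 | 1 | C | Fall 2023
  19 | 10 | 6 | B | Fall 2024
SELECT major, COUNT(*) AS n FROM students GROUP BY major

Execution result:
major | n
Biology | 1
Chemistry | 2
Computer Science | 3
Engineering | 2
Physics | 2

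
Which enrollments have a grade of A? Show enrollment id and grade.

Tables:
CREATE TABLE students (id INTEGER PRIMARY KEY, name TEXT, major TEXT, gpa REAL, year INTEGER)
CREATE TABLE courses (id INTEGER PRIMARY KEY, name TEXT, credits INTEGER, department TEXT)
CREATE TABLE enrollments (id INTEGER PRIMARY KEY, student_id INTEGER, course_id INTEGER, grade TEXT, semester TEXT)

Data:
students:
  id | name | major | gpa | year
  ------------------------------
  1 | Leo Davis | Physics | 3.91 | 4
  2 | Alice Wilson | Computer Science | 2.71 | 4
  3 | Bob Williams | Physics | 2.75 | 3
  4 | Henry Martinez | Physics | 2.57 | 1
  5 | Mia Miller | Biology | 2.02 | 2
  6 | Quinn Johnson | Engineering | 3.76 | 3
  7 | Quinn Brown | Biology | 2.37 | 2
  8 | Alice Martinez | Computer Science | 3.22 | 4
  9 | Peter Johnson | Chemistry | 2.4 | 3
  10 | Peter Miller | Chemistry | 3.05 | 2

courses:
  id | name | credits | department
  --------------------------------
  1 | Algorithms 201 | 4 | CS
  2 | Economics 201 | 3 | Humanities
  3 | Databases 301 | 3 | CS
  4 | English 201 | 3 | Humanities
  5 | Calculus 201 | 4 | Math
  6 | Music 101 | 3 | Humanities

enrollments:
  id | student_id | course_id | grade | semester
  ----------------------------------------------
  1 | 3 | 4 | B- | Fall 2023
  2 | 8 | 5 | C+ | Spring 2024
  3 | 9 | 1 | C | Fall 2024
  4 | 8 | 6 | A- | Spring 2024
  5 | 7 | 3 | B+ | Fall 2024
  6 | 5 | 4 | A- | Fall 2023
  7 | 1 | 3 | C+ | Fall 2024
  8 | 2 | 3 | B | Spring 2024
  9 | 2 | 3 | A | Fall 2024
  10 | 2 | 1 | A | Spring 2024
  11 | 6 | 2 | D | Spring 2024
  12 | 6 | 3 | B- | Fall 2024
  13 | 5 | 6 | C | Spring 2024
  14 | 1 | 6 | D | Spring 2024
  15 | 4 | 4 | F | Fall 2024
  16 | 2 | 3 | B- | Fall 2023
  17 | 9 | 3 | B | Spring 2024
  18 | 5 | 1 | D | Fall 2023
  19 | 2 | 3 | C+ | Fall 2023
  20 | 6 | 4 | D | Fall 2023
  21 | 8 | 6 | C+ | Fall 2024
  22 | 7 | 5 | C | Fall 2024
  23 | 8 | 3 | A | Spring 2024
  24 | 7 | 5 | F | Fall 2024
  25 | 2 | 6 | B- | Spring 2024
SELECT id, grade FROM enrollments WHERE grade = 'A'

Execution result:
id | grade
9 | A
10 | A
23 | A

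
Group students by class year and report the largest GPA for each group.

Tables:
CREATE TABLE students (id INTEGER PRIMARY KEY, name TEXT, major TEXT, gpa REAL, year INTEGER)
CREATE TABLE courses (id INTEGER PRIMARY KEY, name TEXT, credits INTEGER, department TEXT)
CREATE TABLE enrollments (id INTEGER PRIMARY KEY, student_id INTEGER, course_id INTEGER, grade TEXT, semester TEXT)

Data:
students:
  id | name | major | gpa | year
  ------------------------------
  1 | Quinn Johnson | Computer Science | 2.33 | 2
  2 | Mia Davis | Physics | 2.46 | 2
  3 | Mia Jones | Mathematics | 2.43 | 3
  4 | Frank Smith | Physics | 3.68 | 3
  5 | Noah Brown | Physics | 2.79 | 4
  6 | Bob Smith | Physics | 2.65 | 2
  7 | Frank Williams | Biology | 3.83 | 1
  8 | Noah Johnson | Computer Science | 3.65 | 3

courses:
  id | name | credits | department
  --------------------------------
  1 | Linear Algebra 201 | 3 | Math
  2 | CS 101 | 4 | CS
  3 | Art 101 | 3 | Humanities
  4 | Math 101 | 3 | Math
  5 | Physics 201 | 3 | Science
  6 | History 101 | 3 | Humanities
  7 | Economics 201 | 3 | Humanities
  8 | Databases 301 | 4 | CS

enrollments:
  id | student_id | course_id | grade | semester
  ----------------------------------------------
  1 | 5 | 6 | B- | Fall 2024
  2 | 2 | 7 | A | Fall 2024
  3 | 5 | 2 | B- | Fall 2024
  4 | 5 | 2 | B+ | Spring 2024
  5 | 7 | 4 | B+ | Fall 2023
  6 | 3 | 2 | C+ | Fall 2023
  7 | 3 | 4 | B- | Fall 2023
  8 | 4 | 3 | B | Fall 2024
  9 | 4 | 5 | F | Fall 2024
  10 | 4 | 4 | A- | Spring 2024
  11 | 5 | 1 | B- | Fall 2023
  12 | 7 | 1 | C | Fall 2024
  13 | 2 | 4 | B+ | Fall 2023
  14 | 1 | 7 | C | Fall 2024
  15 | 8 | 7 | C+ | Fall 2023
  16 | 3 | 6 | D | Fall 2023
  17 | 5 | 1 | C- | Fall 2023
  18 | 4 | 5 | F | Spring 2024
SELECT year, MAX(gpa) AS max_gpa FROM students GROUP BY year

Execution result:
year | max_gpa
1 | 3.83
2 | 2.65
3 | 3.68
4 | 2.79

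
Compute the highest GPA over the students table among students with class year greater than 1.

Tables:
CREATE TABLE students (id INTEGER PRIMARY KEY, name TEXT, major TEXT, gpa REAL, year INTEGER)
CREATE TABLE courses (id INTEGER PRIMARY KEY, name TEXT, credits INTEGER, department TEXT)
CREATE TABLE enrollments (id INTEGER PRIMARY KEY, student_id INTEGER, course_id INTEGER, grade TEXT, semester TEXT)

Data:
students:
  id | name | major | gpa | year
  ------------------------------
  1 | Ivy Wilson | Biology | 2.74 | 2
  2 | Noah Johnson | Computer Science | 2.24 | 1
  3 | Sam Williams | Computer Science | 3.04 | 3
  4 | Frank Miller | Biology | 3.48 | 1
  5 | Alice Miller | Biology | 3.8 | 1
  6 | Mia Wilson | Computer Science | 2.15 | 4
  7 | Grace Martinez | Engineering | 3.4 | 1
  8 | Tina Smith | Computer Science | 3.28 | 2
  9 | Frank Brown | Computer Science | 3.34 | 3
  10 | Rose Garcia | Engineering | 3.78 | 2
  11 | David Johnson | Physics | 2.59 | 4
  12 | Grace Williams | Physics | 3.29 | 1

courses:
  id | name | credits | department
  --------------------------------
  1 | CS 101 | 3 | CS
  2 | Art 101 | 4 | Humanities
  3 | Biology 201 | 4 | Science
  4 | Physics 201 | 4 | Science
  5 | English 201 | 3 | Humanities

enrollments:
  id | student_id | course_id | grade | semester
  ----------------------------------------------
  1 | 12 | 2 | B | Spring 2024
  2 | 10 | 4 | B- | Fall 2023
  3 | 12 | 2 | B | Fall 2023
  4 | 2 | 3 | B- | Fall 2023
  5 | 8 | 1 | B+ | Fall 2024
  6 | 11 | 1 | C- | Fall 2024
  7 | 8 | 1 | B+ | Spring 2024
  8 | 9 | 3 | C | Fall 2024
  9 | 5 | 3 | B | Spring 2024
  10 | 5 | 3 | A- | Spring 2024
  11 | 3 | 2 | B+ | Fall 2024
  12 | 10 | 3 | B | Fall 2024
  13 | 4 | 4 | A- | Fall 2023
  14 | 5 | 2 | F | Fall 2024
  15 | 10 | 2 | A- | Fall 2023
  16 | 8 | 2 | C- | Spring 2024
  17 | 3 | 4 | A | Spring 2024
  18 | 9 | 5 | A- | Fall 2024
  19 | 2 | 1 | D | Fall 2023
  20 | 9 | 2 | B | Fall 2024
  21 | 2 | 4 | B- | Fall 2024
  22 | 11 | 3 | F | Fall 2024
SELECT MAX(gpa) FROM students WHERE year > 1

Execution result:
3.78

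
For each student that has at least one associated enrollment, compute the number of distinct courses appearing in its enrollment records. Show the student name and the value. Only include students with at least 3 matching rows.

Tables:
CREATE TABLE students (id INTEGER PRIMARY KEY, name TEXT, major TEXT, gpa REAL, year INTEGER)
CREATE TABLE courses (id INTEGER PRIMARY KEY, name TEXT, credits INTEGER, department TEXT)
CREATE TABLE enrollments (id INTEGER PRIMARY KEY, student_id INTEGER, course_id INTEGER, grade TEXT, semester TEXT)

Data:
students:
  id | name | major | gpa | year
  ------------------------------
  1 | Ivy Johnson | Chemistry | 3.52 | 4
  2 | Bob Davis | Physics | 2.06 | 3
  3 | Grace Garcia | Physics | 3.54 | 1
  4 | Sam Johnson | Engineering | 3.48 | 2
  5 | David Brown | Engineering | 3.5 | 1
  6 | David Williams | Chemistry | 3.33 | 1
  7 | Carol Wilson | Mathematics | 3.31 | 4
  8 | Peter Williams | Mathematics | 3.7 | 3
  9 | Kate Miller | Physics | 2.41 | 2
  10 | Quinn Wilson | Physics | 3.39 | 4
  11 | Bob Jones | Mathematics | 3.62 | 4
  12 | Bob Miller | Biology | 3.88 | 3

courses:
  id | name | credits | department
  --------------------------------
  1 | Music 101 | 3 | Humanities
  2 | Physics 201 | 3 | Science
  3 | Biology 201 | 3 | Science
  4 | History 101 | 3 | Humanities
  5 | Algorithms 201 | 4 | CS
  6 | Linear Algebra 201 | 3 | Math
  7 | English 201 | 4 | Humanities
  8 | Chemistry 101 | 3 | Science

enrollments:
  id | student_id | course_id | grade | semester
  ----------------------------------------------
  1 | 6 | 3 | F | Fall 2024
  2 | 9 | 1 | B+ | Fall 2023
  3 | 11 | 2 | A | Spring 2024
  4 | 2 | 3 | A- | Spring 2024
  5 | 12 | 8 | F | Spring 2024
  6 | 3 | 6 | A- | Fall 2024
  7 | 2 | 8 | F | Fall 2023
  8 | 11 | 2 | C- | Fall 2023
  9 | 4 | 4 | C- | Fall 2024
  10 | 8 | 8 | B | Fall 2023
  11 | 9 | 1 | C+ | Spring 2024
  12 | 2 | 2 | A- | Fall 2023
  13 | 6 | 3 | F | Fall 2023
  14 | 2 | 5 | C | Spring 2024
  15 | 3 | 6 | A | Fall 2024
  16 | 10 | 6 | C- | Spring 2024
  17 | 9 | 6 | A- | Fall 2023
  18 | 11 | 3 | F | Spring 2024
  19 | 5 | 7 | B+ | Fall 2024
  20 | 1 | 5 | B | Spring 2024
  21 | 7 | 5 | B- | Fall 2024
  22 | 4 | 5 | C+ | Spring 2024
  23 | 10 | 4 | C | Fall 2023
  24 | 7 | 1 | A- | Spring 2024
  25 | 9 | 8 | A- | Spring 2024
SELECT p.name, COUNT(DISTINCT c.course_id) AS distinct_course_count FROM enrollments c JOIN students p ON c.student_id = p.id GROUP BY p.id, p.name HAVING COUNT(*) >= 3

Execution result:
name | distinct_course_count
Bob Davis | 4
Kate Miller | 3
Bob Jones | 2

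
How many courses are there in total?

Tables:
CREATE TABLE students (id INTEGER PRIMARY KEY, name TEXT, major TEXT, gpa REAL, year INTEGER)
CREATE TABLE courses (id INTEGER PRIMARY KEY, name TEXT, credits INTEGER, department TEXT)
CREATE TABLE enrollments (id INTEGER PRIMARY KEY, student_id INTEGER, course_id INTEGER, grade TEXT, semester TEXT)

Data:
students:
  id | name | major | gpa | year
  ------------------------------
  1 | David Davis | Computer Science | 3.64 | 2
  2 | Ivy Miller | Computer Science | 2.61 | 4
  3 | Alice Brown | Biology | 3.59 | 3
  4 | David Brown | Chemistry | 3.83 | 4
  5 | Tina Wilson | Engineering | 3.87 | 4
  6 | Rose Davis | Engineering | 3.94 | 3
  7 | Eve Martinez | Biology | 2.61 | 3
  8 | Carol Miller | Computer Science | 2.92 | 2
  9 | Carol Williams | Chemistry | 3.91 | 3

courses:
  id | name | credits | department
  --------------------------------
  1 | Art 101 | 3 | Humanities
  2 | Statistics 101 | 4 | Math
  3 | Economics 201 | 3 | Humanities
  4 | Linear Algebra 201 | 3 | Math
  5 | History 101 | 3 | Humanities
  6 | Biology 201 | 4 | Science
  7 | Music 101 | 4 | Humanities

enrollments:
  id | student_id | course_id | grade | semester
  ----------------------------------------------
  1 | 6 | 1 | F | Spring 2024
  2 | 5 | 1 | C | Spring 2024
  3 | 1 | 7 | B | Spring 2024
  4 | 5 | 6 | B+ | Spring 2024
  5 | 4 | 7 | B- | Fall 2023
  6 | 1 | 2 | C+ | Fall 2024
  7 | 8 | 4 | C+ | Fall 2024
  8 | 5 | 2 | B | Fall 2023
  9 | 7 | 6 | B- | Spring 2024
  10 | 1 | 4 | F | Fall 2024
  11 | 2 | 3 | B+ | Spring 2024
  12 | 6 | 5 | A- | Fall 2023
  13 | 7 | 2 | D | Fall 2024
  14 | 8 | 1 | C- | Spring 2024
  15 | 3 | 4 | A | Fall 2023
SELECT COUNT(*) FROM courses

Execution result:
7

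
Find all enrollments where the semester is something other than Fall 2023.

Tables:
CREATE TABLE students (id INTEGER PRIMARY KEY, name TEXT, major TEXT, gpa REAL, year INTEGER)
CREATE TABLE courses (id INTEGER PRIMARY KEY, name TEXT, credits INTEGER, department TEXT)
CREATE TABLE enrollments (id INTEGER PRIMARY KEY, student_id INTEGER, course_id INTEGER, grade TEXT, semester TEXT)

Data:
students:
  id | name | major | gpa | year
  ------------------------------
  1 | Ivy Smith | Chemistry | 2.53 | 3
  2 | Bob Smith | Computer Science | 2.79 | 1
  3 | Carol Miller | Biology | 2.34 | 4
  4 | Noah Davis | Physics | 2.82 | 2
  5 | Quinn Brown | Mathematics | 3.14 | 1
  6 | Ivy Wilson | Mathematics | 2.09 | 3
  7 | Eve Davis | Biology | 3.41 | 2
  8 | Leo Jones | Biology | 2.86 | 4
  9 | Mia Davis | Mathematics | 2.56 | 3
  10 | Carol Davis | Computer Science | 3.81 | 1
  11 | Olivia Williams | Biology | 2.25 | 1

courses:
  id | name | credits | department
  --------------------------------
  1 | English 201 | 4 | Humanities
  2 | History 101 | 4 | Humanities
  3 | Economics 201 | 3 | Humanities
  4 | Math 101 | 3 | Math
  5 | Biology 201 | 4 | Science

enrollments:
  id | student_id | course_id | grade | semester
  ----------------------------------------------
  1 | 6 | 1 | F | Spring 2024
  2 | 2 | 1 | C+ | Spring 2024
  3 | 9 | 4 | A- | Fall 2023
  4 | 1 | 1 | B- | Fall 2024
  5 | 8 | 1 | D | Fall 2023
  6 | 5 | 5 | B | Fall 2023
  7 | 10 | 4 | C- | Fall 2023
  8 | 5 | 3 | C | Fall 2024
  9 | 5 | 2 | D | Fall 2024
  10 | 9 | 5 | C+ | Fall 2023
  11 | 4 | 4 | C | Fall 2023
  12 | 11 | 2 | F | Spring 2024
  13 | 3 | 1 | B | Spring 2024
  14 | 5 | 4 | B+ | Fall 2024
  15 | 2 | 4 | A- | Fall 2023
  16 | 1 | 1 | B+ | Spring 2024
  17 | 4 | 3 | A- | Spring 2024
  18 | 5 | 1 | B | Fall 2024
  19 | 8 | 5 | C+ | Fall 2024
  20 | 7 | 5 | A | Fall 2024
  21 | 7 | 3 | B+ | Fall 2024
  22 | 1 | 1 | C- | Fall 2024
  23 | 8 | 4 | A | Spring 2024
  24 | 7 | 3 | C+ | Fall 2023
SELECT id, semester FROM enrollments WHERE semester <> 'Fall 2023'

Execution result:
id | semester
1 | Spring 2024
2 | Spring 2024
4 | Fall 2024
8 | Fall 2024
9 | Fall 2024
12 | Spring 2024
13 | Spring 2024
14 | Fall 2024
16 | Spring 2024
17 | Spring 2024
18 | Fall 2024
19 | Fall 2024
20 | Fall 2024
21 | Fall 2024
22 | Fall 2024
23 | Spring 2024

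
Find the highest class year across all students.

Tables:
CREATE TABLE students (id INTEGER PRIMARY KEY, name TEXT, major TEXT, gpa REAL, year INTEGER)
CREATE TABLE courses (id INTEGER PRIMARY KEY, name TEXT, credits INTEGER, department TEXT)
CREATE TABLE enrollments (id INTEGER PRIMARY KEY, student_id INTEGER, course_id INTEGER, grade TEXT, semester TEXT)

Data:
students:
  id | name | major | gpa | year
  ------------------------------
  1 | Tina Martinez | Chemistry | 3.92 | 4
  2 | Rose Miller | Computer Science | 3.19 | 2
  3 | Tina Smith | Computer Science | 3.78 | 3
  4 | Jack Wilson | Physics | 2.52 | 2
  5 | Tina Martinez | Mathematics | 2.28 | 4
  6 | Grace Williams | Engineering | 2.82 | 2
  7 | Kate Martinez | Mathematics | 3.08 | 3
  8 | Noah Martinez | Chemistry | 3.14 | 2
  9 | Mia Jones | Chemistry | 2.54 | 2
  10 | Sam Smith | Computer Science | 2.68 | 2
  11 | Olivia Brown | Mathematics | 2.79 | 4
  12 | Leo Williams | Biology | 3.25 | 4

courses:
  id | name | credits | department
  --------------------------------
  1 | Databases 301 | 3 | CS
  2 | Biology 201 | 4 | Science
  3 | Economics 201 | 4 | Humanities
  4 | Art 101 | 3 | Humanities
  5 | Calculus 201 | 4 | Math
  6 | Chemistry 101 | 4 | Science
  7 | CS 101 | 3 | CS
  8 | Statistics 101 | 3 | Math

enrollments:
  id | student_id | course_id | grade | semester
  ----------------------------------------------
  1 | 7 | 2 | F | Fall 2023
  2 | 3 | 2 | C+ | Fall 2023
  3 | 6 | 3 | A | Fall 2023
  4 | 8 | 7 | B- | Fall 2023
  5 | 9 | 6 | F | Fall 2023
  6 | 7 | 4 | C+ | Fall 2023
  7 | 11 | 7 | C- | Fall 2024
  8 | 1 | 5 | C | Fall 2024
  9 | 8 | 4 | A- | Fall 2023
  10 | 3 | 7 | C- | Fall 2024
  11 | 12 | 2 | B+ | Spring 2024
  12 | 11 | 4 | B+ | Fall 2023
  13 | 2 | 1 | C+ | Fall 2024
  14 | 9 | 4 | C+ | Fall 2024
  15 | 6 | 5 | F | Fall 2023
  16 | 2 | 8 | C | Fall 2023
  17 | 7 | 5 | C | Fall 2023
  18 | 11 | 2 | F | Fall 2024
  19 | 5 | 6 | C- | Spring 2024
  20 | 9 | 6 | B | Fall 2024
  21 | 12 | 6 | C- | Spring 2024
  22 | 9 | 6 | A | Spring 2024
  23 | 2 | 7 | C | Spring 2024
SELECT MAX(year) FROM students

Execution result:
4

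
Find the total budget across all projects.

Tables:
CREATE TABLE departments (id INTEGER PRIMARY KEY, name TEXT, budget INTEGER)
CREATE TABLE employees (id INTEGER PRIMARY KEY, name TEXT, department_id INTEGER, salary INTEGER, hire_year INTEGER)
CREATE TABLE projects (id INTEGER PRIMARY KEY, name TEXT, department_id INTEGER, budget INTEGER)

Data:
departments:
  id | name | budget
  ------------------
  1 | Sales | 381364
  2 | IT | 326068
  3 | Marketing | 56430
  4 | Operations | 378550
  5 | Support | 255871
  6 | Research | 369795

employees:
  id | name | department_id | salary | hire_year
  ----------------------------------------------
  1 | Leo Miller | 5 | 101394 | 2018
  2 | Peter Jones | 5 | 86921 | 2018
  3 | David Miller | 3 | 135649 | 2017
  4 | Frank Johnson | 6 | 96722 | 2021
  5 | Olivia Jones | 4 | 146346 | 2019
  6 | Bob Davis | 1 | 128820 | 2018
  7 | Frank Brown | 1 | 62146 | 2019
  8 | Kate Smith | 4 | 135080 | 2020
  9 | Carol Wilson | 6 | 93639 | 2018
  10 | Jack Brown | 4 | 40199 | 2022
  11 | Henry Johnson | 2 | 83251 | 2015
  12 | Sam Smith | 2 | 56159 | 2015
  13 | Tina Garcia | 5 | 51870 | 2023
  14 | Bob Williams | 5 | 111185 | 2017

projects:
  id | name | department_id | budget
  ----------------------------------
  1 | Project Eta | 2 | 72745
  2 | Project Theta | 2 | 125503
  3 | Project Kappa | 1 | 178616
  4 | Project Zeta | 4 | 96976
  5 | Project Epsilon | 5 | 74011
SELECT SUM(budget) FROM projects

Execution result:
547851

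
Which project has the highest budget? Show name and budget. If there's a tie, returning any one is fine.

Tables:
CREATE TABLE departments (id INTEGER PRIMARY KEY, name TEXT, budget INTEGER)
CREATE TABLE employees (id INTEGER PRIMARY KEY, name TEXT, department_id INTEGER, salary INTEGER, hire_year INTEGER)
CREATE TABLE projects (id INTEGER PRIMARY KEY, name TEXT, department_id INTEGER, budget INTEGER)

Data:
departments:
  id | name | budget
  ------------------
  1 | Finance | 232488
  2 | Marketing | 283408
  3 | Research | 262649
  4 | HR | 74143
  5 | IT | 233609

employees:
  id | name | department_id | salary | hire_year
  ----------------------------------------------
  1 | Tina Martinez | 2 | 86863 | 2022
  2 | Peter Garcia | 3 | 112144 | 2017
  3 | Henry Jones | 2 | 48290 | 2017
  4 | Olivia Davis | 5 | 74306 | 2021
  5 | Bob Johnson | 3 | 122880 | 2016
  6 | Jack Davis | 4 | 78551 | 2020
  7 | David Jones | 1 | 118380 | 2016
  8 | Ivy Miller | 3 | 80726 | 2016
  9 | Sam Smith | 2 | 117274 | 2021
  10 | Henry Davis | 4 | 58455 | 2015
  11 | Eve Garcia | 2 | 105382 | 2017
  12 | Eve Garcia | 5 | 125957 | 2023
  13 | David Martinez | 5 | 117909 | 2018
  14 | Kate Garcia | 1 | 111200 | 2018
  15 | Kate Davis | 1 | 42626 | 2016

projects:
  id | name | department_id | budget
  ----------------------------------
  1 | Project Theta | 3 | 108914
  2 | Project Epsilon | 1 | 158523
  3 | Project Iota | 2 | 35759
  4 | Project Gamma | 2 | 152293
SELECT name, budget FROM projects ORDER BY budget DESC LIMIT 1

Execution result:
name | budget
Project Epsilon | 158523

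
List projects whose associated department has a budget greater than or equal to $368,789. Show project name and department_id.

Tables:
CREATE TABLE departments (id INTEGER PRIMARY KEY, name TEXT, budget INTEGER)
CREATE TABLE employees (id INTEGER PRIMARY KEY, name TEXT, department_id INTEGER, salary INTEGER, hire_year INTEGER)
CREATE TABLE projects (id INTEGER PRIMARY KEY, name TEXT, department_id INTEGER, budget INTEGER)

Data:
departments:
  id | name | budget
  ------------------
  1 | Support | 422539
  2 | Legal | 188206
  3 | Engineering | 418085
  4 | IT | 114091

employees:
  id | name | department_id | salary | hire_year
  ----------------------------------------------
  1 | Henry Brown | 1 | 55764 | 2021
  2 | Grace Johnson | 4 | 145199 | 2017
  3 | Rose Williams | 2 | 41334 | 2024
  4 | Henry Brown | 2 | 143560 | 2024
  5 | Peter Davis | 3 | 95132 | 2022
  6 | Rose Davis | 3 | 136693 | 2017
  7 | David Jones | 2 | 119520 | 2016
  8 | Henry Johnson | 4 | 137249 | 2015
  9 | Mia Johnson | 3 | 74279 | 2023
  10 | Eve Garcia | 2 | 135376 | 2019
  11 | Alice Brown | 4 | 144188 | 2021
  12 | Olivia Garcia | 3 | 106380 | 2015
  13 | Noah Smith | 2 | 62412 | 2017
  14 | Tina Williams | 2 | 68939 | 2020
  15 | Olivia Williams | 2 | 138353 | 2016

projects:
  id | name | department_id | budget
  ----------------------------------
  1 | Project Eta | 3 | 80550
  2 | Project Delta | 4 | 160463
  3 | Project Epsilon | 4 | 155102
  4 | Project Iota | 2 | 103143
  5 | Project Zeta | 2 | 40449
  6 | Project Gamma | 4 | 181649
SELECT name, department_id FROM projects WHERE department_id IN (SELECT id FROM departments WHERE budget >= 368789)

Execution result:
name | department_id
Project Eta | 3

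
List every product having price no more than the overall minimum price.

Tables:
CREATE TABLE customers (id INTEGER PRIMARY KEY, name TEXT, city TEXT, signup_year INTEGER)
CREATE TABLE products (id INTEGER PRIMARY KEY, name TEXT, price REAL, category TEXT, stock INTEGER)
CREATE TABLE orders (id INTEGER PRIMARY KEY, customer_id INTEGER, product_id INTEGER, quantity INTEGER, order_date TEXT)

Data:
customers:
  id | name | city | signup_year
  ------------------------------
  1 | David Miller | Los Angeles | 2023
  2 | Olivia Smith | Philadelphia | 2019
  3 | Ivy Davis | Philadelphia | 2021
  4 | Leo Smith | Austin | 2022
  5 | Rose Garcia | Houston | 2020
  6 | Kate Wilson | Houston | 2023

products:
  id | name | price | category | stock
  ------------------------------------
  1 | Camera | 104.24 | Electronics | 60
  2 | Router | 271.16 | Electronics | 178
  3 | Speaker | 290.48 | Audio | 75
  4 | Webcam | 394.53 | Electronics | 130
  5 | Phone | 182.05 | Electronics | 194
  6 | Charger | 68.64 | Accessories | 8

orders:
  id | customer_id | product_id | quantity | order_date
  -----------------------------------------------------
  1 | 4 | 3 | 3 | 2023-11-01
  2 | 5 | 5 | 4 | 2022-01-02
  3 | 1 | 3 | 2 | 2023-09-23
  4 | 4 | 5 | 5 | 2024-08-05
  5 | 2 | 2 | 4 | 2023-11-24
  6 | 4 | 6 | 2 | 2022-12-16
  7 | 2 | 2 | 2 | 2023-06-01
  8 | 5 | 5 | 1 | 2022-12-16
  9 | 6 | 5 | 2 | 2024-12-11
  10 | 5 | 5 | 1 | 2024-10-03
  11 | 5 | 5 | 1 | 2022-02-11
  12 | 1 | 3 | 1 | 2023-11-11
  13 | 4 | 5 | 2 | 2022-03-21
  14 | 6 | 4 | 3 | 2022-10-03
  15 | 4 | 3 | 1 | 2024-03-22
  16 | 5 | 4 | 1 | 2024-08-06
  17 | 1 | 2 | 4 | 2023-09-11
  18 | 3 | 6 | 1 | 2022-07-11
SELECT name, price FROM products WHERE price <= (SELECT MIN(price) FROM products)

Execution result:
name | price
Charger | 68.64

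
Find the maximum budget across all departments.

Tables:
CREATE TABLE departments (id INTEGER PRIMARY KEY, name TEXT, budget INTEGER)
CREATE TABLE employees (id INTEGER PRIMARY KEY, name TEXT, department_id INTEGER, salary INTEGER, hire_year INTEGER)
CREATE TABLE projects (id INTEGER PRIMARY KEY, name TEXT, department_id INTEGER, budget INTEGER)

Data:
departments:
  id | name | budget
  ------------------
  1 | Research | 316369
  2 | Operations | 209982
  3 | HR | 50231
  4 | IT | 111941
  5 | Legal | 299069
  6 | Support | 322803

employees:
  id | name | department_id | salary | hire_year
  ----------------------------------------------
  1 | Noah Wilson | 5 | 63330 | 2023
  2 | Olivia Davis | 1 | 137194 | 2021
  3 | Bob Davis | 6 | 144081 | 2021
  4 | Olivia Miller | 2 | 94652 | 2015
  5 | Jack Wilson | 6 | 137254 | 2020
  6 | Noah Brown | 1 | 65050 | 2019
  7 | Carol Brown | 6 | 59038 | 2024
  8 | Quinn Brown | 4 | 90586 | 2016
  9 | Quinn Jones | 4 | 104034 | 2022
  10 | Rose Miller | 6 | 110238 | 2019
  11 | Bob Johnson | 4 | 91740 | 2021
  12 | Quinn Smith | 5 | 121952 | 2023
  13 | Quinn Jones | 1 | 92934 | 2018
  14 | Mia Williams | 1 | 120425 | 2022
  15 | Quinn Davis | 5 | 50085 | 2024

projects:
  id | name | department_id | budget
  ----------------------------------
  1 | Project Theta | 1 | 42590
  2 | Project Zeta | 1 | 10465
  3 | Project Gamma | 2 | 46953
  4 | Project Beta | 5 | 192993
SELECT MAX(budget) FROM departments

Execution result:
322803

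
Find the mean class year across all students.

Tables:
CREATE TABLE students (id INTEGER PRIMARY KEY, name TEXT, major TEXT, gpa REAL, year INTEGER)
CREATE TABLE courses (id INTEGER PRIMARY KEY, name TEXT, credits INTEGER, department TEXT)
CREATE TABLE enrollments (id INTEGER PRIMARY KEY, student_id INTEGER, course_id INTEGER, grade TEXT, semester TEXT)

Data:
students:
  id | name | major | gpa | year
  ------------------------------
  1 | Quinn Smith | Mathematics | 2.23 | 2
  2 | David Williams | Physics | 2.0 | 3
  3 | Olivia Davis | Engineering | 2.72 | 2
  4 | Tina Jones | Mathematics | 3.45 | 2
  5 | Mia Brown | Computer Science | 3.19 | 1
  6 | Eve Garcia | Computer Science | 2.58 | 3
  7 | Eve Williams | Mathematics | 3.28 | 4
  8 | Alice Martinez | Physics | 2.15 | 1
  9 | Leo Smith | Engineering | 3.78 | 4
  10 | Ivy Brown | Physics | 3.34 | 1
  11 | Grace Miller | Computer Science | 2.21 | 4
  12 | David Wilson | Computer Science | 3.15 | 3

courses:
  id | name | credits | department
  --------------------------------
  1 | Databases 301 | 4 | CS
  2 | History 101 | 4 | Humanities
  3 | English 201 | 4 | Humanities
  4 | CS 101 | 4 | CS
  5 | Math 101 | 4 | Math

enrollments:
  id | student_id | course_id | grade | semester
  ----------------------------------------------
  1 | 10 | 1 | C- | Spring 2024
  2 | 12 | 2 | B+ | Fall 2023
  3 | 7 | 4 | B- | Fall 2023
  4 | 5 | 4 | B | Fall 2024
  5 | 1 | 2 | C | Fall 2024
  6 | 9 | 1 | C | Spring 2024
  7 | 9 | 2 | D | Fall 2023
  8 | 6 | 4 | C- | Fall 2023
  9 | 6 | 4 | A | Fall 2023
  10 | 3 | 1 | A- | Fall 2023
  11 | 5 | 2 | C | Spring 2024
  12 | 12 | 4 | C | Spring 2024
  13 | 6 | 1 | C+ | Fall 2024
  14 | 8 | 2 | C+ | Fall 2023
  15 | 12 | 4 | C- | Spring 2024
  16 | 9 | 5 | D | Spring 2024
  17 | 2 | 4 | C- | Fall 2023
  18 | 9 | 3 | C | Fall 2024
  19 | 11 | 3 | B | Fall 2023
SELECT AVG(year) FROM students

Execution result:
2.50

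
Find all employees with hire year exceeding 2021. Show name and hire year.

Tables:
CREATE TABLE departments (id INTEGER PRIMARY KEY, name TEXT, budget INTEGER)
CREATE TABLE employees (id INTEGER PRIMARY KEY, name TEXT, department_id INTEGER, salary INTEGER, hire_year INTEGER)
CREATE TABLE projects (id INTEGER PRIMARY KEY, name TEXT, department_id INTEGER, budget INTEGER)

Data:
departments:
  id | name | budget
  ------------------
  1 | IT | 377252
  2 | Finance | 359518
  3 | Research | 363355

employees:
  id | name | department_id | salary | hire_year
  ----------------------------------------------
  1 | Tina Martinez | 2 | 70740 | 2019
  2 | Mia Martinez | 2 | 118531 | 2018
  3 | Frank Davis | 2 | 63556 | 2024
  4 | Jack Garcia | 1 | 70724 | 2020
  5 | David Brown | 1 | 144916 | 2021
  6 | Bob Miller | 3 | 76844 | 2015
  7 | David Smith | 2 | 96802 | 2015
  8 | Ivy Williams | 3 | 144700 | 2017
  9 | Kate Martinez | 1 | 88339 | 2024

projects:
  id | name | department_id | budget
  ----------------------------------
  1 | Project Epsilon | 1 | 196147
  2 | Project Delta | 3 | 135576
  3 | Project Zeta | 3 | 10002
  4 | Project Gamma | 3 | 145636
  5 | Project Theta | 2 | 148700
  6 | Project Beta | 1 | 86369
SELECT name, hire_year FROM employees WHERE hire_year > 2021

Execution result:
name | hire_year
Frank Davis | 2024
Kate Martinez | 2024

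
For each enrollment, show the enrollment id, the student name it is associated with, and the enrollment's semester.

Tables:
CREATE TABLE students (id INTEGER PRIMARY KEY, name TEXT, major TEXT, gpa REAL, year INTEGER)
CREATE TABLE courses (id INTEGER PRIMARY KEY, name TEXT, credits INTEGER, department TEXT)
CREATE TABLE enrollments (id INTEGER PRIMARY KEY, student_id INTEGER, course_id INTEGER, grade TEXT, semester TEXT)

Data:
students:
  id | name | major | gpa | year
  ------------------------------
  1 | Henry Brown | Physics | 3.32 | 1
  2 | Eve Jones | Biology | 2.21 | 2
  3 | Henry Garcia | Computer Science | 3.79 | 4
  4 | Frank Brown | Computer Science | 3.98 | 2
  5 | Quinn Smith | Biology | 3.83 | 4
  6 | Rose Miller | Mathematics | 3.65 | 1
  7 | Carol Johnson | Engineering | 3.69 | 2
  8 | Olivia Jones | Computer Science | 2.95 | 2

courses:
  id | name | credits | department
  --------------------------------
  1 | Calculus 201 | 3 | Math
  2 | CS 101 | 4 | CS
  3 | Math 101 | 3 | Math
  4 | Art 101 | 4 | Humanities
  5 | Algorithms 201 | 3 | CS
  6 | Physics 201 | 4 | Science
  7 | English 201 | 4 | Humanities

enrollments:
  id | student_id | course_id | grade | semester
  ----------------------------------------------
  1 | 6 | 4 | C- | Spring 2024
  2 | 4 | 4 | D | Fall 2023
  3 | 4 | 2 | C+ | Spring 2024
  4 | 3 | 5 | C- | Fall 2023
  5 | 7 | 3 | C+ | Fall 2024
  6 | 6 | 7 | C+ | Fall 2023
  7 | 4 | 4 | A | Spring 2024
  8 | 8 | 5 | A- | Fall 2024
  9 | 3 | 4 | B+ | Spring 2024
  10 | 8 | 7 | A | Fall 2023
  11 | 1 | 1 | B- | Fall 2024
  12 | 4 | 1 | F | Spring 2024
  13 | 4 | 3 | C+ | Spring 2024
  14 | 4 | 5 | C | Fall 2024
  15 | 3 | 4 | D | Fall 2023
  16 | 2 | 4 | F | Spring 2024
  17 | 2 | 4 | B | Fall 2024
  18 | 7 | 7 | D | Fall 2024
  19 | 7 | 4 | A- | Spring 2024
SELECT c.id, p.name AS student, c.semester FROM enrollments c JOIN students p ON c.student_id = p.id

Execution result:
id | student | semester
1 | Rose Miller | Spring 2024
2 | Frank Brown | Fall 2023
3 | Frank Brown | Spring 2024
4 | Henry Garcia | Fall 2023
5 | Carol Johnson | Fall 2024
6 | Rose Miller | Fall 2023
7 | Frank Brown | Spring 2024
8 | Olivia Jones | Fall 2024
9 | Henry Garcia | Spring 2024
10 | Olivia Jones | Fall 2023
11 | Henry Brown | Fall 2024
12 | Frank Brown | Spring 2024
13 | Frank Brown | Spring 2024
14 | Frank Brown | Fall 2024
15 | Henry Garcia | Fall 2023
16 | Eve Jones | Spring 2024
17 | Eve Jones | Fall 2024
18 | Carol Johnson | Fall 2024
19 | Carol Johnson | Spring 2024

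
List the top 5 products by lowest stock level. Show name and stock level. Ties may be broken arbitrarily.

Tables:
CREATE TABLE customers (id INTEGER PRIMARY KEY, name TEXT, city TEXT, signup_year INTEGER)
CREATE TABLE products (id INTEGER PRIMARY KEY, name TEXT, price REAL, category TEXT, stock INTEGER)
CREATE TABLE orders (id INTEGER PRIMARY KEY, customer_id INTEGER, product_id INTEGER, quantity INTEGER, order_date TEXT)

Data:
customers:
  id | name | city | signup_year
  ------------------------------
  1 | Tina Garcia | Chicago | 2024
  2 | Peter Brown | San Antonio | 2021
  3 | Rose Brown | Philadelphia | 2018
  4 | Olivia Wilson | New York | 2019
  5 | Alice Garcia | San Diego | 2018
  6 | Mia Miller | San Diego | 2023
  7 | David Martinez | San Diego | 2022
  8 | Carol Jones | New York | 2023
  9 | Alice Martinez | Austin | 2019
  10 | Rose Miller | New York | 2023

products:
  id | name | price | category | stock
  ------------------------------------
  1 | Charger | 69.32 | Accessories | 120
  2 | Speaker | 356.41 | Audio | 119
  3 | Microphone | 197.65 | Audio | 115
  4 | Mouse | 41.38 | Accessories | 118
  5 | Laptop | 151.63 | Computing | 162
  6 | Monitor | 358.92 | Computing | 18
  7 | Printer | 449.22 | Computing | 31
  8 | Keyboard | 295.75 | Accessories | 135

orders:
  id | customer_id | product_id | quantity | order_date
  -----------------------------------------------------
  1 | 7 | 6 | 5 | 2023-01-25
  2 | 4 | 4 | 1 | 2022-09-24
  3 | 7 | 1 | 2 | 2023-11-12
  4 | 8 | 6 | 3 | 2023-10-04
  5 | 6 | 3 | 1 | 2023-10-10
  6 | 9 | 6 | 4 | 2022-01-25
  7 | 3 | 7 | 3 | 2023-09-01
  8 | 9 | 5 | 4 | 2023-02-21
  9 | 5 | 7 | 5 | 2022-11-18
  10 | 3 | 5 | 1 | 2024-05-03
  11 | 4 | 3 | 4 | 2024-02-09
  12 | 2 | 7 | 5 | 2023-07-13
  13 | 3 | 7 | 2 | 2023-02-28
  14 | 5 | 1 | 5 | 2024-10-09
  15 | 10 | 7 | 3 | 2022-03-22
SELECT name, stock FROM products ORDER BY stock ASC LIMIT 5

Execution result:
name | stock
Monitor | 18
Printer | 31
Microphone | 115
Mouse | 118
Speaker | 119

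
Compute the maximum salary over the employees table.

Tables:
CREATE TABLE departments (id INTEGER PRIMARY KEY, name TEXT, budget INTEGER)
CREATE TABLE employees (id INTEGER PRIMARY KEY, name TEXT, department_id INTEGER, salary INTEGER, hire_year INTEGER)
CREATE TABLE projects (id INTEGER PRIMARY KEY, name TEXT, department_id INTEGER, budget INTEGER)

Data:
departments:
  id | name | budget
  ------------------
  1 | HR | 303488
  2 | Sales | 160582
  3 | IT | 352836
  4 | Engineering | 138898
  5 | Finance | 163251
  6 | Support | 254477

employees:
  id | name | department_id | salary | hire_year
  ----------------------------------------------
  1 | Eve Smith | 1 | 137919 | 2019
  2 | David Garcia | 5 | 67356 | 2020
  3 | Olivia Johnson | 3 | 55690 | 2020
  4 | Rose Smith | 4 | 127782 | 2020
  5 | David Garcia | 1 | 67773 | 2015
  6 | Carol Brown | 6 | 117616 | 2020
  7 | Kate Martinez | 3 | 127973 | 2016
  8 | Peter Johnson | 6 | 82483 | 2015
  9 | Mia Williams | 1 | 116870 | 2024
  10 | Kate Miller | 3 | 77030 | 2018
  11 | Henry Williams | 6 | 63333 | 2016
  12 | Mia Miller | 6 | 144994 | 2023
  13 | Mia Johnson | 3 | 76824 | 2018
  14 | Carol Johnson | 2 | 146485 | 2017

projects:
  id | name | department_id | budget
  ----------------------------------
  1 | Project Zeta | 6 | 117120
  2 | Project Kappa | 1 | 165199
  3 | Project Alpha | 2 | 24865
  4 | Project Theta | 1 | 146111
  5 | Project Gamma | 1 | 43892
SELECT MAX(salary) FROM employees

Execution result:
146485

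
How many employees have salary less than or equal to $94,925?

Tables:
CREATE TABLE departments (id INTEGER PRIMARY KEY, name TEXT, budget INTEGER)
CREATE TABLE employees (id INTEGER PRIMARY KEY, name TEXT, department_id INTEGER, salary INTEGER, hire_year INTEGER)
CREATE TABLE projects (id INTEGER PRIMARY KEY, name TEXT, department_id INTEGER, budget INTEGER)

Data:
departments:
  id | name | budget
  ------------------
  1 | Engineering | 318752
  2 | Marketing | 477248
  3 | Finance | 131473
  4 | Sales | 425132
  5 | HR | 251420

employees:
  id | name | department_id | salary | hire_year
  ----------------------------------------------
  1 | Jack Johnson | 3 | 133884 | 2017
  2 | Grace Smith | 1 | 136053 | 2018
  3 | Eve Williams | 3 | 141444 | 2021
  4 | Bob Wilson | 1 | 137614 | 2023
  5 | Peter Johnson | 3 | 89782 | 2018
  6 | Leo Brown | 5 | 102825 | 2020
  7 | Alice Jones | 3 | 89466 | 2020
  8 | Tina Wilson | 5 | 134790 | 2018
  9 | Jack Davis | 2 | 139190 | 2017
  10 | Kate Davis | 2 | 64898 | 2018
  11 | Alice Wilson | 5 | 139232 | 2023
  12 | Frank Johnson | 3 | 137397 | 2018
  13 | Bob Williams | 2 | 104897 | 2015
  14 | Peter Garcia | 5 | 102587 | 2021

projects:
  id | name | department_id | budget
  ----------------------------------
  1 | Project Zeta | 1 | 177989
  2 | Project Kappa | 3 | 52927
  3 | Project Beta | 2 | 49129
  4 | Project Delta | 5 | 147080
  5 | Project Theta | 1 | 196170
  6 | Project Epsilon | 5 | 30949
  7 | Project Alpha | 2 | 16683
SELECT COUNT(*) FROM employees WHERE salary <= 94925

Execution result:
3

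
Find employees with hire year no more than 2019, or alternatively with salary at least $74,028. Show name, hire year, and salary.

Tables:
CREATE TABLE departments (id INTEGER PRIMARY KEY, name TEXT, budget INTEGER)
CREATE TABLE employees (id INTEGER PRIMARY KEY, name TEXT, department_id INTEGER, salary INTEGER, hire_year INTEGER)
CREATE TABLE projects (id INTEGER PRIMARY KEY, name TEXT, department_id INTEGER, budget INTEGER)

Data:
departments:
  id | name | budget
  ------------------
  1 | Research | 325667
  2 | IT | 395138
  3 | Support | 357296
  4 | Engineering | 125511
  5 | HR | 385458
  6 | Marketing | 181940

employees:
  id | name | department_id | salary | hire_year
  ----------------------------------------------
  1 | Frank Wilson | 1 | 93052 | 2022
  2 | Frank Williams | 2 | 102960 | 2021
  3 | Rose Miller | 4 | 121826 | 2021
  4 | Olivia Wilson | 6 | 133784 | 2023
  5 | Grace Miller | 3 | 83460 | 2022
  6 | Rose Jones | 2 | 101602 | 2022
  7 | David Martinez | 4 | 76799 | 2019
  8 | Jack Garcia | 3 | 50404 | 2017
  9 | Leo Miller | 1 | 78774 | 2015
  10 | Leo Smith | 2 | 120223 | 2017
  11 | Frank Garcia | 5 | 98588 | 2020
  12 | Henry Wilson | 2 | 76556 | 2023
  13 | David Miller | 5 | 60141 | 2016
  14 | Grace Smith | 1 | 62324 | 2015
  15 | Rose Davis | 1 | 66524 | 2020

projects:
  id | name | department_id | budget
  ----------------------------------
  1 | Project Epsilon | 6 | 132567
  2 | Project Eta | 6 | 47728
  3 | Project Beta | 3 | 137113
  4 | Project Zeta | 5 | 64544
SELECT name, hire_year, salary FROM employees WHERE hire_year <= 2019 OR salary >= 74028

Execution result:
name | hire_year | salary
Frank Wilson | 2022 | 93052
Frank Williams | 2021 | 102960
Rose Miller | 2021 | 121826
Olivia Wilson | 2023 | 133784
Grace Miller | 2022 | 83460
Rose Jones | 2022 | 101602
David Martinez | 2019 | 76799
Jack Garcia | 2017 | 50404
Leo Miller | 2015 | 78774
Leo Smith | 2017 | 120223
Frank Garcia | 2020 | 98588
Henry Wilson | 2023 | 76556
David Miller | 2016 | 60141
Grace Smith | 2015 | 62324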